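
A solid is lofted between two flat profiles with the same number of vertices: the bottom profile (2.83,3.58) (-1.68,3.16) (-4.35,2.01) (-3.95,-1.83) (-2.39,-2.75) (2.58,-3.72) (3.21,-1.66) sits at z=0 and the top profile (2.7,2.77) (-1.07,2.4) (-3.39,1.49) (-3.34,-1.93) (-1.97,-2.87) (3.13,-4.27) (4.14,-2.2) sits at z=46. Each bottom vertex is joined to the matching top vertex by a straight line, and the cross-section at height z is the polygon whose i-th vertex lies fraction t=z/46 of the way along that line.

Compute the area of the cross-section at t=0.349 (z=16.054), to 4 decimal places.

Area at t=0.349: 42.2145

Cross-section at t=0.349: each vertex is (1-t)·p0[i] + t·p1[i].
  v1: (1-0.349)·(2.83,3.58) + 0.349·(2.7,2.77) = (2.7846,3.2973)
  v2: (1-0.349)·(-1.68,3.16) + 0.349·(-1.07,2.4) = (-1.4671,2.8948)
  v3: (1-0.349)·(-4.35,2.01) + 0.349·(-3.39,1.49) = (-4.0150,1.8285)
  v4: (1-0.349)·(-3.95,-1.83) + 0.349·(-3.34,-1.93) = (-3.7371,-1.8649)
  v5: (1-0.349)·(-2.39,-2.75) + 0.349·(-1.97,-2.87) = (-2.2434,-2.7919)
  v6: (1-0.349)·(2.58,-3.72) + 0.349·(3.13,-4.27) = (2.7719,-3.9120)
  v7: (1-0.349)·(3.21,-1.66) + 0.349·(4.14,-2.2) = (3.5346,-1.8485)
Shoelace sum Σ(x_i·y_{i+1} − x_{i+1}·y_i):
  i=1: 2.7846·2.8948 − -1.4671·3.2973 = +12.8984 (running +12.8984)
  i=2: -1.4671·1.8285 − -4.0150·2.8948 = +8.9397 (running +21.8381)
  i=3: -4.0150·-1.8649 − -3.7371·1.8285 = +14.3209 (running +36.1589)
  i=4: -3.7371·-2.7919 − -2.2434·-1.8649 = +6.2498 (running +42.4087)
  i=5: -2.2434·-3.9120 − 2.7719·-2.7919 = +16.5151 (running +58.9238)
  i=6: 2.7719·-1.8485 − 3.5346·-3.9120 = +8.7032 (running +67.6271)
  i=7: 3.5346·3.2973 − 2.7846·-1.8485 = +16.8019 (running +84.4289)
Area = |Σ|/2 = |84.4289|/2 = 42.2145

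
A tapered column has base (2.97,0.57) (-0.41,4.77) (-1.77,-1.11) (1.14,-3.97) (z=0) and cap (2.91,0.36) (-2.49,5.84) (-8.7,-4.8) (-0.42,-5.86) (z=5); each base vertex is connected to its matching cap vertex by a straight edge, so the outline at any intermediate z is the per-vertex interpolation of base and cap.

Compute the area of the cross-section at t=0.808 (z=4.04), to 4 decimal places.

Area at t=0.808: 61.7027

Cross-section at t=0.808: each vertex is (1-t)·p0[i] + t·p1[i].
  v1: (1-0.808)·(2.97,0.57) + 0.808·(2.91,0.36) = (2.9215,0.4003)
  v2: (1-0.808)·(-0.41,4.77) + 0.808·(-2.49,5.84) = (-2.0906,5.6346)
  v3: (1-0.808)·(-1.77,-1.11) + 0.808·(-8.7,-4.8) = (-7.3694,-4.0915)
  v4: (1-0.808)·(1.14,-3.97) + 0.808·(-0.42,-5.86) = (-0.1205,-5.4971)
Shoelace sum Σ(x_i·y_{i+1} − x_{i+1}·y_i):
  i=1: 2.9215·5.6346 − -2.0906·0.4003 = +17.2984 (running +17.2984)
  i=2: -2.0906·-4.0915 − -7.3694·5.6346 = +50.0774 (running +67.3759)
  i=3: -7.3694·-5.4971 − -0.1205·-4.0915 = +40.0177 (running +107.3936)
  i=4: -0.1205·0.4003 − 2.9215·-5.4971 = +16.0117 (running +123.4053)
Area = |Σ|/2 = |123.4053|/2 = 61.7027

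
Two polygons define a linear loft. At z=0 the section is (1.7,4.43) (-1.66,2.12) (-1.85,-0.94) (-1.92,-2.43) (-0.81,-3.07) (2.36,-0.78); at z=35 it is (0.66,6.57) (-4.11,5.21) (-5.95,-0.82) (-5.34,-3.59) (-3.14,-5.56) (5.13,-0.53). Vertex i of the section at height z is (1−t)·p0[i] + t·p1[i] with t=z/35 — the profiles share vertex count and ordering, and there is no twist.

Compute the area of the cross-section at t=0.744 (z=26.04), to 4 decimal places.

Area at t=0.744: 63.0354

Cross-section at t=0.744: each vertex is (1-t)·p0[i] + t·p1[i].
  v1: (1-0.744)·(1.7,4.43) + 0.744·(0.66,6.57) = (0.9262,6.0222)
  v2: (1-0.744)·(-1.66,2.12) + 0.744·(-4.11,5.21) = (-3.4828,4.4190)
  v3: (1-0.744)·(-1.85,-0.94) + 0.744·(-5.95,-0.82) = (-4.9004,-0.8507)
  v4: (1-0.744)·(-1.92,-2.43) + 0.744·(-5.34,-3.59) = (-4.4645,-3.2930)
  v5: (1-0.744)·(-0.81,-3.07) + 0.744·(-3.14,-5.56) = (-2.5435,-4.9226)
  v6: (1-0.744)·(2.36,-0.78) + 0.744·(5.13,-0.53) = (4.4209,-0.5940)
Shoelace sum Σ(x_i·y_{i+1} − x_{i+1}·y_i):
  i=1: 0.9262·4.4190 − -3.4828·6.0222 = +25.0670 (running +25.0670)
  i=2: -3.4828·-0.8507 − -4.9004·4.4190 = +24.6176 (running +49.6846)
  i=3: -4.9004·-3.2930 − -4.4645·-0.8507 = +12.3392 (running +62.0237)
  i=4: -4.4645·-4.9226 − -2.5435·-3.2930 = +13.6008 (running +75.6245)
  i=5: -2.5435·-0.5940 − 4.4209·-4.9226 = +23.2729 (running +98.8974)
  i=6: 4.4209·6.0222 − 0.9262·-0.5940 = +27.1734 (running +126.0708)
Area = |Σ|/2 = |126.0708|/2 = 63.0354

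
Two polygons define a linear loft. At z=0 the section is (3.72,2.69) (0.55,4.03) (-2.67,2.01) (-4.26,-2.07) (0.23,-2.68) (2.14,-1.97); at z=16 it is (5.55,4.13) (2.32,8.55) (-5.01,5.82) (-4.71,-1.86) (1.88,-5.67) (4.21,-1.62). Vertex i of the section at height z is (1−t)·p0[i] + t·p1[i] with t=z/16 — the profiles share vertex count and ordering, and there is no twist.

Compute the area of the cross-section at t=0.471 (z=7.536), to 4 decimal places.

Area at t=0.471: 63.2261

Cross-section at t=0.471: each vertex is (1-t)·p0[i] + t·p1[i].
  v1: (1-0.471)·(3.72,2.69) + 0.471·(5.55,4.13) = (4.5819,3.3682)
  v2: (1-0.471)·(0.55,4.03) + 0.471·(2.32,8.55) = (1.3837,6.1589)
  v3: (1-0.471)·(-2.67,2.01) + 0.471·(-5.01,5.82) = (-3.7721,3.8045)
  v4: (1-0.471)·(-4.26,-2.07) + 0.471·(-4.71,-1.86) = (-4.4719,-1.9711)
  v5: (1-0.471)·(0.23,-2.68) + 0.471·(1.88,-5.67) = (1.0071,-4.0883)
  v6: (1-0.471)·(2.14,-1.97) + 0.471·(4.21,-1.62) = (3.1150,-1.8052)
Shoelace sum Σ(x_i·y_{i+1} − x_{i+1}·y_i):
  i=1: 4.5819·6.1589 − 1.3837·3.3682 = +23.5592 (running +23.5592)
  i=2: 1.3837·3.8045 − -3.7721·6.1589 = +28.4965 (running +52.0557)
  i=3: -3.7721·-1.9711 − -4.4719·3.8045 = +24.4488 (running +76.5045)
  i=4: -4.4719·-4.0883 − 1.0071·-1.9711 = +20.2678 (running +96.7723)
  i=5: 1.0071·-1.8052 − 3.1150·-4.0883 = +10.9168 (running +107.6892)
  i=6: 3.1150·3.3682 − 4.5819·-1.8052 = +18.7630 (running +126.4522)
Area = |Σ|/2 = |126.4522|/2 = 63.2261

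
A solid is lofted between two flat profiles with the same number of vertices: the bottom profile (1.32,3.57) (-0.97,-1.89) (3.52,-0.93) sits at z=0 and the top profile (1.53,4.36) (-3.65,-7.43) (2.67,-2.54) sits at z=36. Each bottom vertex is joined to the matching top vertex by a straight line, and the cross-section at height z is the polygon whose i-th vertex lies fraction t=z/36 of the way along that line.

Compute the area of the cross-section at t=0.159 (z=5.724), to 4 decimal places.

Cross-section at t=0.159: each vertex is (1-t)·p0[i] + t·p1[i].
  v1: (1-0.159)·(1.32,3.57) + 0.159·(1.53,4.36) = (1.3534,3.6956)
  v2: (1-0.159)·(-0.97,-1.89) + 0.159·(-3.65,-7.43) = (-1.3961,-2.7709)
  v3: (1-0.159)·(3.52,-0.93) + 0.159·(2.67,-2.54) = (3.3848,-1.1860)
Shoelace sum Σ(x_i·y_{i+1} − x_{i+1}·y_i):
  i=1: 1.3534·-2.7709 − -1.3961·3.6956 = +1.4095 (running +1.4095)
  i=2: -1.3961·-1.1860 − 3.3848·-2.7709 = +11.0347 (running +12.4442)
  i=3: 3.3848·3.6956 − 1.3534·-1.1860 = +14.1142 (running +26.5584)
Area = |Σ|/2 = |26.5584|/2 = 13.2792

Area at t=0.159: 13.2792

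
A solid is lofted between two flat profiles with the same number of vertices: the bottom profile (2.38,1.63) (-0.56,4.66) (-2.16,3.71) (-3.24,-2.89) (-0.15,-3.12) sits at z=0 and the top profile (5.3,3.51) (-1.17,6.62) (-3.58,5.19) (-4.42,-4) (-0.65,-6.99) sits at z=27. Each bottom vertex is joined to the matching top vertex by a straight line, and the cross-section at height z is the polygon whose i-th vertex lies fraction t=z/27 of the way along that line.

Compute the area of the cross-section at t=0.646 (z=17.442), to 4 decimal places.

Area at t=0.646: 57.4874

Cross-section at t=0.646: each vertex is (1-t)·p0[i] + t·p1[i].
  v1: (1-0.646)·(2.38,1.63) + 0.646·(5.3,3.51) = (4.2663,2.8445)
  v2: (1-0.646)·(-0.56,4.66) + 0.646·(-1.17,6.62) = (-0.9541,5.9262)
  v3: (1-0.646)·(-2.16,3.71) + 0.646·(-3.58,5.19) = (-3.0773,4.6661)
  v4: (1-0.646)·(-3.24,-2.89) + 0.646·(-4.42,-4) = (-4.0023,-3.6071)
  v5: (1-0.646)·(-0.15,-3.12) + 0.646·(-0.65,-6.99) = (-0.4730,-5.6200)
Shoelace sum Σ(x_i·y_{i+1} − x_{i+1}·y_i):
  i=1: 4.2663·5.9262 − -0.9541·2.8445 = +27.9967 (running +27.9967)
  i=2: -0.9541·4.6661 − -3.0773·5.9262 = +13.7850 (running +41.7817)
  i=3: -3.0773·-3.6071 − -4.0023·4.6661 = +29.7750 (running +71.5567)
  i=4: -4.0023·-5.6200 − -0.4730·-3.6071 = +20.7868 (running +92.3435)
  i=5: -0.4730·2.8445 − 4.2663·-5.6200 = +22.6314 (running +114.9748)
Area = |Σ|/2 = |114.9748|/2 = 57.4874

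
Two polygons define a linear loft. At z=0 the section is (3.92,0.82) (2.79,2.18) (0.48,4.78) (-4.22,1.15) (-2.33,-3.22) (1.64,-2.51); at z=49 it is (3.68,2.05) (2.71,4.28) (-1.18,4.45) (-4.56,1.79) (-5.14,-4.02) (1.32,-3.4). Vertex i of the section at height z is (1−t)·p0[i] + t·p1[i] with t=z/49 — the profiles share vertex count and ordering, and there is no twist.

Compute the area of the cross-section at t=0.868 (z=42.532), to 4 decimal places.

Cross-section at t=0.868: each vertex is (1-t)·p0[i] + t·p1[i].
  v1: (1-0.868)·(3.92,0.82) + 0.868·(3.68,2.05) = (3.7117,1.8876)
  v2: (1-0.868)·(2.79,2.18) + 0.868·(2.71,4.28) = (2.7206,4.0028)
  v3: (1-0.868)·(0.48,4.78) + 0.868·(-1.18,4.45) = (-0.9609,4.4936)
  v4: (1-0.868)·(-4.22,1.15) + 0.868·(-4.56,1.79) = (-4.5151,1.7055)
  v5: (1-0.868)·(-2.33,-3.22) + 0.868·(-5.14,-4.02) = (-4.7691,-3.9144)
  v6: (1-0.868)·(1.64,-2.51) + 0.868·(1.32,-3.4) = (1.3622,-3.2825)
Shoelace sum Σ(x_i·y_{i+1} − x_{i+1}·y_i):
  i=1: 3.7117·4.0028 − 2.7206·1.8876 = +9.7217 (running +9.7217)
  i=2: 2.7206·4.4936 − -0.9609·4.0028 = +16.0712 (running +25.7929)
  i=3: -0.9609·1.7055 − -4.5151·4.4936 = +18.6502 (running +44.4430)
  i=4: -4.5151·-3.9144 − -4.7691·1.7055 = +25.8077 (running +70.2508)
  i=5: -4.7691·-3.2825 − 1.3622·-3.9144 = +20.9870 (running +91.2377)
  i=6: 1.3622·1.8876 − 3.7117·-3.2825 = +14.7551 (running +105.9928)
Area = |Σ|/2 = |105.9928|/2 = 52.9964

Area at t=0.868: 52.9964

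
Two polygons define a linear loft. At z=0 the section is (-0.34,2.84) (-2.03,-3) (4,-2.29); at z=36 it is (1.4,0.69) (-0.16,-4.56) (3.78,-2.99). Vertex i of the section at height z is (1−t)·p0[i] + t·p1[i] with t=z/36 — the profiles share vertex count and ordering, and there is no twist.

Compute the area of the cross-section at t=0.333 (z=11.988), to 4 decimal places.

Area at t=0.333: 14.2310

Cross-section at t=0.333: each vertex is (1-t)·p0[i] + t·p1[i].
  v1: (1-0.333)·(-0.34,2.84) + 0.333·(1.4,0.69) = (0.2394,2.1240)
  v2: (1-0.333)·(-2.03,-3) + 0.333·(-0.16,-4.56) = (-1.4073,-3.5195)
  v3: (1-0.333)·(4,-2.29) + 0.333·(3.78,-2.99) = (3.9267,-2.5231)
Shoelace sum Σ(x_i·y_{i+1} − x_{i+1}·y_i):
  i=1: 0.2394·-3.5195 − -1.4073·2.1240 = +2.1465 (running +2.1465)
  i=2: -1.4073·-2.5231 − 3.9267·-3.5195 = +17.3708 (running +19.5173)
  i=3: 3.9267·2.1240 − 0.2394·-2.5231 = +8.9447 (running +28.4620)
Area = |Σ|/2 = |28.4620|/2 = 14.2310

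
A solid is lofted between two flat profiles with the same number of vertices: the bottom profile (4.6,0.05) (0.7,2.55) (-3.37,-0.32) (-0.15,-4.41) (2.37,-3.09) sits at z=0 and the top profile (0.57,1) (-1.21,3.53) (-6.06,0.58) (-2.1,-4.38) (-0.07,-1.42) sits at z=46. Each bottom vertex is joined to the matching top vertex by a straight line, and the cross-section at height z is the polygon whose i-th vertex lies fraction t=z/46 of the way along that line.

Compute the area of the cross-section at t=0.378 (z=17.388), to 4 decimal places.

Cross-section at t=0.378: each vertex is (1-t)·p0[i] + t·p1[i].
  v1: (1-0.378)·(4.6,0.05) + 0.378·(0.57,1) = (3.0767,0.4091)
  v2: (1-0.378)·(0.7,2.55) + 0.378·(-1.21,3.53) = (-0.0220,2.9204)
  v3: (1-0.378)·(-3.37,-0.32) + 0.378·(-6.06,0.58) = (-4.3868,0.0202)
  v4: (1-0.378)·(-0.15,-4.41) + 0.378·(-2.1,-4.38) = (-0.8871,-4.3987)
  v5: (1-0.378)·(2.37,-3.09) + 0.378·(-0.07,-1.42) = (1.4477,-2.4587)
Shoelace sum Σ(x_i·y_{i+1} − x_{i+1}·y_i):
  i=1: 3.0767·2.9204 − -0.0220·0.4091 = +8.9942 (running +8.9942)
  i=2: -0.0220·0.0202 − -4.3868·2.9204 = +12.8110 (running +21.8052)
  i=3: -4.3868·-4.3987 − -0.8871·0.0202 = +19.3140 (running +41.1192)
  i=4: -0.8871·-2.4587 − 1.4477·-4.3987 = +8.5490 (running +49.6682)
  i=5: 1.4477·0.4091 − 3.0767·-2.4587 = +8.1570 (running +57.8252)
Area = |Σ|/2 = |57.8252|/2 = 28.9126

Area at t=0.378: 28.9126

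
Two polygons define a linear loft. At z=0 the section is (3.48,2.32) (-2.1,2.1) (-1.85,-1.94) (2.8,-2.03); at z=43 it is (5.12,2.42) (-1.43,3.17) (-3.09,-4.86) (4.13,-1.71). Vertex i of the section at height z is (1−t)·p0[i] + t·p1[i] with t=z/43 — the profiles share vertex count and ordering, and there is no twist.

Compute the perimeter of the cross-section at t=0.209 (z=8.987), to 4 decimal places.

Perimeter at t=0.209: 20.2472

Cross-section at t=0.209: each vertex is (1-t)·p0[i] + t·p1[i].
  v1: (1-0.209)·(3.48,2.32) + 0.209·(5.12,2.42) = (3.8228,2.3409)
  v2: (1-0.209)·(-2.1,2.1) + 0.209·(-1.43,3.17) = (-1.9600,2.3236)
  v3: (1-0.209)·(-1.85,-1.94) + 0.209·(-3.09,-4.86) = (-2.1092,-2.5503)
  v4: (1-0.209)·(2.8,-2.03) + 0.209·(4.13,-1.71) = (3.0780,-1.9631)
Perimeter = Σ |v_{i+1} − v_i|:
  edge 1→2: √(-5.7827² + -0.0173²) = 5.7828 (running 5.7828)
  edge 2→3: √(-0.1492² + -4.8739²) = 4.8762 (running 10.6589)
  edge 3→4: √(5.1871² + 0.5872²) = 5.2203 (running 15.8792)
  edge 4→1: √(0.7448² + 4.3040²) = 4.3680 (running 20.2472)
Perimeter = 20.2472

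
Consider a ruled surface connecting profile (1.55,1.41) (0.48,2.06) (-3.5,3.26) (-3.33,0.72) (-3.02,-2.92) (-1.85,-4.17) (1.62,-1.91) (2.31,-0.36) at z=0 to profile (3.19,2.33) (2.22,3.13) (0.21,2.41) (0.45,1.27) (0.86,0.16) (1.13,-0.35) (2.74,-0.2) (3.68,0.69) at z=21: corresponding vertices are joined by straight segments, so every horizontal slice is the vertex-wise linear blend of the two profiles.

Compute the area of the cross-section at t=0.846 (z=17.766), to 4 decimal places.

Area at t=0.846: 10.5868

Cross-section at t=0.846: each vertex is (1-t)·p0[i] + t·p1[i].
  v1: (1-0.846)·(1.55,1.41) + 0.846·(3.19,2.33) = (2.9374,2.1883)
  v2: (1-0.846)·(0.48,2.06) + 0.846·(2.22,3.13) = (1.9520,2.9652)
  v3: (1-0.846)·(-3.5,3.26) + 0.846·(0.21,2.41) = (-0.3613,2.5409)
  v4: (1-0.846)·(-3.33,0.72) + 0.846·(0.45,1.27) = (-0.1321,1.1853)
  v5: (1-0.846)·(-3.02,-2.92) + 0.846·(0.86,0.16) = (0.2625,-0.3143)
  v6: (1-0.846)·(-1.85,-4.17) + 0.846·(1.13,-0.35) = (0.6711,-0.9383)
  v7: (1-0.846)·(1.62,-1.91) + 0.846·(2.74,-0.2) = (2.5675,-0.4633)
  v8: (1-0.846)·(2.31,-0.36) + 0.846·(3.68,0.69) = (3.4690,0.5283)
Shoelace sum Σ(x_i·y_{i+1} − x_{i+1}·y_i):
  i=1: 2.9374·2.9652 − 1.9520·2.1883 = +4.4385 (running +4.4385)
  i=2: 1.9520·2.5409 − -0.3613·2.9652 = +6.0314 (running +10.4699)
  i=3: -0.3613·1.1853 − -0.1321·2.5409 = -0.0926 (running +10.3773)
  i=4: -0.1321·-0.3143 − 0.2625·1.1853 = -0.2696 (running +10.1077)
  i=5: 0.2625·-0.9383 − 0.6711·-0.3143 = -0.0353 (running +10.0723)
  i=6: 0.6711·-0.4633 − 2.5675·-0.9383 = +2.0981 (running +12.1704)
  i=7: 2.5675·0.5283 − 3.4690·-0.4633 = +2.9638 (running +15.1342)
  i=8: 3.4690·2.1883 − 2.9374·0.5283 = +6.0395 (running +21.1737)
Area = |Σ|/2 = |21.1737|/2 = 10.5868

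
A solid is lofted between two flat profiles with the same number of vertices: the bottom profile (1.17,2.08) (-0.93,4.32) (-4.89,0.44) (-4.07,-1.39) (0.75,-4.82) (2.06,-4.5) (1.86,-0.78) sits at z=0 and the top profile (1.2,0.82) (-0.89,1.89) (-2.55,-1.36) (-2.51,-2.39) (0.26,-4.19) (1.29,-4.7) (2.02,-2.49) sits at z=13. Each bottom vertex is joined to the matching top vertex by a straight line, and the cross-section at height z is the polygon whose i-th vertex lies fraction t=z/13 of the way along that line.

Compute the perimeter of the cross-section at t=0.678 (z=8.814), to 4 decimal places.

Cross-section at t=0.678: each vertex is (1-t)·p0[i] + t·p1[i].
  v1: (1-0.678)·(1.17,2.08) + 0.678·(1.2,0.82) = (1.1903,1.2257)
  v2: (1-0.678)·(-0.93,4.32) + 0.678·(-0.89,1.89) = (-0.9029,2.6725)
  v3: (1-0.678)·(-4.89,0.44) + 0.678·(-2.55,-1.36) = (-3.3035,-0.7804)
  v4: (1-0.678)·(-4.07,-1.39) + 0.678·(-2.51,-2.39) = (-3.0123,-2.0680)
  v5: (1-0.678)·(0.75,-4.82) + 0.678·(0.26,-4.19) = (0.4178,-4.3929)
  v6: (1-0.678)·(2.06,-4.5) + 0.678·(1.29,-4.7) = (1.5379,-4.6356)
  v7: (1-0.678)·(1.86,-0.78) + 0.678·(2.02,-2.49) = (1.9685,-1.9394)
Perimeter = Σ |v_{i+1} − v_i|:
  edge 1→2: √(-2.0932² + 1.4467²) = 2.5445 (running 2.5445)
  edge 2→3: √(-2.4006² + -3.4529²) = 4.2054 (running 6.7499)
  edge 3→4: √(0.2912² + -1.2876²) = 1.3201 (running 8.0700)
  edge 4→5: √(3.4301² + -2.3249²) = 4.1437 (running 12.2137)
  edge 5→6: √(1.1202² + -0.2427²) = 1.1462 (running 13.3599)
  edge 6→7: √(0.4305² + 2.6962²) = 2.7304 (running 16.0903)
  edge 7→1: √(-0.7781² + 3.1651²) = 3.2593 (running 19.3496)
Perimeter = 19.3496

Perimeter at t=0.678: 19.3496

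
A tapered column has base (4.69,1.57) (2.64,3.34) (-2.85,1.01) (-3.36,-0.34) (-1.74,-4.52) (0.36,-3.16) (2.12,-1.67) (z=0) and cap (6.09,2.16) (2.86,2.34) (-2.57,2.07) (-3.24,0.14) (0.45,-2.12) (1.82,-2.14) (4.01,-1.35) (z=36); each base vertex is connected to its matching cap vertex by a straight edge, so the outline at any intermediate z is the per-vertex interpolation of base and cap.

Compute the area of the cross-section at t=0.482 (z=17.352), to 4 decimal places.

Area at t=0.482: 32.0784

Cross-section at t=0.482: each vertex is (1-t)·p0[i] + t·p1[i].
  v1: (1-0.482)·(4.69,1.57) + 0.482·(6.09,2.16) = (5.3648,1.8544)
  v2: (1-0.482)·(2.64,3.34) + 0.482·(2.86,2.34) = (2.7460,2.8580)
  v3: (1-0.482)·(-2.85,1.01) + 0.482·(-2.57,2.07) = (-2.7150,1.5209)
  v4: (1-0.482)·(-3.36,-0.34) + 0.482·(-3.24,0.14) = (-3.3022,-0.1086)
  v5: (1-0.482)·(-1.74,-4.52) + 0.482·(0.45,-2.12) = (-0.6844,-3.3632)
  v6: (1-0.482)·(0.36,-3.16) + 0.482·(1.82,-2.14) = (1.0637,-2.6684)
  v7: (1-0.482)·(2.12,-1.67) + 0.482·(4.01,-1.35) = (3.0310,-1.5158)
Shoelace sum Σ(x_i·y_{i+1} − x_{i+1}·y_i):
  i=1: 5.3648·2.8580 − 2.7460·1.8544 = +10.2404 (running +10.2404)
  i=2: 2.7460·1.5209 − -2.7150·2.8580 = +11.9361 (running +22.1765)
  i=3: -2.7150·-0.1086 − -3.3022·1.5209 = +5.3173 (running +27.4938)
  i=4: -3.3022·-3.3632 − -0.6844·-0.1086 = +11.0315 (running +38.5252)
  i=5: -0.6844·-2.6684 − 1.0637·-3.3632 = +5.4038 (running +43.9290)
  i=6: 1.0637·-1.5158 − 3.0310·-2.6684 = +6.4754 (running +50.4044)
  i=7: 3.0310·1.8544 − 5.3648·-1.5158 = +13.7523 (running +64.1568)
Area = |Σ|/2 = |64.1568|/2 = 32.0784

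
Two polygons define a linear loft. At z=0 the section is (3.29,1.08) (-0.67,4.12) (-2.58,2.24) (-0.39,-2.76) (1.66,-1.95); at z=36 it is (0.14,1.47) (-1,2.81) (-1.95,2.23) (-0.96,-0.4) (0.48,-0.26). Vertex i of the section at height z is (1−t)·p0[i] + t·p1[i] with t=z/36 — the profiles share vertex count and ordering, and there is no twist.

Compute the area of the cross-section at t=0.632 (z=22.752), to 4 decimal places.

Area at t=0.632: 9.6431

Cross-section at t=0.632: each vertex is (1-t)·p0[i] + t·p1[i].
  v1: (1-0.632)·(3.29,1.08) + 0.632·(0.14,1.47) = (1.2992,1.3265)
  v2: (1-0.632)·(-0.67,4.12) + 0.632·(-1,2.81) = (-0.8786,3.2921)
  v3: (1-0.632)·(-2.58,2.24) + 0.632·(-1.95,2.23) = (-2.1818,2.2337)
  v4: (1-0.632)·(-0.39,-2.76) + 0.632·(-0.96,-0.4) = (-0.7502,-1.2685)
  v5: (1-0.632)·(1.66,-1.95) + 0.632·(0.48,-0.26) = (0.9142,-0.8819)
Shoelace sum Σ(x_i·y_{i+1} − x_{i+1}·y_i):
  i=1: 1.2992·3.2921 − -0.8786·1.3265 = +5.4425 (running +5.4425)
  i=2: -0.8786·2.2337 − -2.1818·3.2921 = +5.2204 (running +10.6628)
  i=3: -2.1818·-1.2685 − -0.7502·2.2337 = +4.4434 (running +15.1062)
  i=4: -0.7502·-0.8819 − 0.9142·-1.2685 = +1.8213 (running +16.9276)
  i=5: 0.9142·1.3265 − 1.2992·-0.8819 = +2.3585 (running +19.2861)
Area = |Σ|/2 = |19.2861|/2 = 9.6431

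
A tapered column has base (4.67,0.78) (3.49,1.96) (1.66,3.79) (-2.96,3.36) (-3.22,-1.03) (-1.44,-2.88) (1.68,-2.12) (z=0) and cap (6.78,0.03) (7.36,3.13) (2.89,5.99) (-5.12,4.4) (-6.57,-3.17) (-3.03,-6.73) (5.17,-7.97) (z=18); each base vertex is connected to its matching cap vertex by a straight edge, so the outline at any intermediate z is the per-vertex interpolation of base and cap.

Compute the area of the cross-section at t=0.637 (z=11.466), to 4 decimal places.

Cross-section at t=0.637: each vertex is (1-t)·p0[i] + t·p1[i].
  v1: (1-0.637)·(4.67,0.78) + 0.637·(6.78,0.03) = (6.0141,0.3023)
  v2: (1-0.637)·(3.49,1.96) + 0.637·(7.36,3.13) = (5.9552,2.7053)
  v3: (1-0.637)·(1.66,3.79) + 0.637·(2.89,5.99) = (2.4435,5.1914)
  v4: (1-0.637)·(-2.96,3.36) + 0.637·(-5.12,4.4) = (-4.3359,4.0225)
  v5: (1-0.637)·(-3.22,-1.03) + 0.637·(-6.57,-3.17) = (-5.3540,-2.3932)
  v6: (1-0.637)·(-1.44,-2.88) + 0.637·(-3.03,-6.73) = (-2.4528,-5.3325)
  v7: (1-0.637)·(1.68,-2.12) + 0.637·(5.17,-7.97) = (3.9031,-5.8464)
Shoelace sum Σ(x_i·y_{i+1} − x_{i+1}·y_i):
  i=1: 6.0141·2.7053 − 5.9552·0.3023 = +14.4698 (running +14.4698)
  i=2: 5.9552·5.1914 − 2.4435·2.7053 = +24.3054 (running +38.7752)
  i=3: 2.4435·4.0225 − -4.3359·5.1914 = +32.3385 (running +71.1137)
  i=4: -4.3359·-2.3932 − -5.3540·4.0225 = +31.9128 (running +103.0265)
  i=5: -5.3540·-5.3325 − -2.4528·-2.3932 = +22.6796 (running +125.7061)
  i=6: -2.4528·-5.8464 − 3.9031·-5.3325 = +35.1536 (running +160.8597)
  i=7: 3.9031·0.3023 − 6.0141·-5.8464 = +36.3407 (running +197.2004)
Area = |Σ|/2 = |197.2004|/2 = 98.6002

Area at t=0.637: 98.6002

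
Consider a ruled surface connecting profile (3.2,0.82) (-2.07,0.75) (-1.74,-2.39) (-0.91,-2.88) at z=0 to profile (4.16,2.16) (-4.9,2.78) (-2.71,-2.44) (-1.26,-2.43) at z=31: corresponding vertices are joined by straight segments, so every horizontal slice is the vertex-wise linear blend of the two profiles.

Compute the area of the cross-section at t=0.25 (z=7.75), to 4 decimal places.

Cross-section at t=0.25: each vertex is (1-t)·p0[i] + t·p1[i].
  v1: (1-0.25)·(3.2,0.82) + 0.25·(4.16,2.16) = (3.4400,1.1550)
  v2: (1-0.25)·(-2.07,0.75) + 0.25·(-4.9,2.78) = (-2.7775,1.2575)
  v3: (1-0.25)·(-1.74,-2.39) + 0.25·(-2.71,-2.44) = (-1.9825,-2.4025)
  v4: (1-0.25)·(-0.91,-2.88) + 0.25·(-1.26,-2.43) = (-0.9975,-2.7675)
Shoelace sum Σ(x_i·y_{i+1} − x_{i+1}·y_i):
  i=1: 3.4400·1.2575 − -2.7775·1.1550 = +7.5338 (running +7.5338)
  i=2: -2.7775·-2.4025 − -1.9825·1.2575 = +9.1659 (running +16.6997)
  i=3: -1.9825·-2.7675 − -0.9975·-2.4025 = +3.0901 (running +19.7898)
  i=4: -0.9975·1.1550 − 3.4400·-2.7675 = +8.3681 (running +28.1579)
Area = |Σ|/2 = |28.1579|/2 = 14.0790

Area at t=0.25: 14.0790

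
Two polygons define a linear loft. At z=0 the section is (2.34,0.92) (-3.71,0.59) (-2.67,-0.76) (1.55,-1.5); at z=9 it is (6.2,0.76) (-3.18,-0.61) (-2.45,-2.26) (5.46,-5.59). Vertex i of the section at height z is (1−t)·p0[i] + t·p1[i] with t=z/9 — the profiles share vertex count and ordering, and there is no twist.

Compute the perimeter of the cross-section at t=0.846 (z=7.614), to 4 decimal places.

Cross-section at t=0.846: each vertex is (1-t)·p0[i] + t·p1[i].
  v1: (1-0.846)·(2.34,0.92) + 0.846·(6.2,0.76) = (5.6056,0.7846)
  v2: (1-0.846)·(-3.71,0.59) + 0.846·(-3.18,-0.61) = (-3.2616,-0.4252)
  v3: (1-0.846)·(-2.67,-0.76) + 0.846·(-2.45,-2.26) = (-2.4839,-2.0290)
  v4: (1-0.846)·(1.55,-1.5) + 0.846·(5.46,-5.59) = (4.8579,-4.9601)
Perimeter = Σ |v_{i+1} − v_i|:
  edge 1→2: √(-8.8672² + -1.2098²) = 8.9493 (running 8.9493)
  edge 2→3: √(0.7777² + -1.6038²) = 1.7824 (running 10.7318)
  edge 3→4: √(7.3417² + -2.9311²) = 7.9052 (running 18.6370)
  edge 4→1: √(0.7477² + 5.7448²) = 5.7932 (running 24.4302)
Perimeter = 24.4302

Perimeter at t=0.846: 24.4302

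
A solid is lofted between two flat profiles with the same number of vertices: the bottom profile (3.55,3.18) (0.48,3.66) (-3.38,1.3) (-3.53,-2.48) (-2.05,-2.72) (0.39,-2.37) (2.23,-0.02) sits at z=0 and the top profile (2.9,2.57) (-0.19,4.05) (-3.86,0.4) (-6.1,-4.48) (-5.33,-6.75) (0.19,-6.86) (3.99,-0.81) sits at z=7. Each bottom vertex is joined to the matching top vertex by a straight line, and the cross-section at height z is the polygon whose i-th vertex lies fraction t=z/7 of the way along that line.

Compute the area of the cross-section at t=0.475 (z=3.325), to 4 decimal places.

Cross-section at t=0.475: each vertex is (1-t)·p0[i] + t·p1[i].
  v1: (1-0.475)·(3.55,3.18) + 0.475·(2.9,2.57) = (3.2412,2.8902)
  v2: (1-0.475)·(0.48,3.66) + 0.475·(-0.19,4.05) = (0.1618,3.8453)
  v3: (1-0.475)·(-3.38,1.3) + 0.475·(-3.86,0.4) = (-3.6080,0.8725)
  v4: (1-0.475)·(-3.53,-2.48) + 0.475·(-6.1,-4.48) = (-4.7508,-3.4300)
  v5: (1-0.475)·(-2.05,-2.72) + 0.475·(-5.33,-6.75) = (-3.6080,-4.6342)
  v6: (1-0.475)·(0.39,-2.37) + 0.475·(0.19,-6.86) = (0.2950,-4.5028)
  v7: (1-0.475)·(2.23,-0.02) + 0.475·(3.99,-0.81) = (3.0660,-0.3952)
Shoelace sum Σ(x_i·y_{i+1} − x_{i+1}·y_i):
  i=1: 3.2412·3.8453 − 0.1618·2.8902 = +11.9959 (running +11.9959)
  i=2: 0.1618·0.8725 − -3.6080·3.8453 = +14.0148 (running +26.0107)
  i=3: -3.6080·-3.4300 − -4.7508·0.8725 = +16.5205 (running +42.5312)
  i=4: -4.7508·-4.6342 − -3.6080·-3.4300 = +9.6407 (running +52.1719)
  i=5: -3.6080·-4.5028 − 0.2950·-4.6342 = +17.6130 (running +69.7849)
  i=6: 0.2950·-0.3952 − 3.0660·-4.5028 = +13.6888 (running +83.4738)
  i=7: 3.0660·2.8902 − 3.2412·-0.3952 = +10.1426 (running +93.6164)
Area = |Σ|/2 = |93.6164|/2 = 46.8082

Area at t=0.475: 46.8082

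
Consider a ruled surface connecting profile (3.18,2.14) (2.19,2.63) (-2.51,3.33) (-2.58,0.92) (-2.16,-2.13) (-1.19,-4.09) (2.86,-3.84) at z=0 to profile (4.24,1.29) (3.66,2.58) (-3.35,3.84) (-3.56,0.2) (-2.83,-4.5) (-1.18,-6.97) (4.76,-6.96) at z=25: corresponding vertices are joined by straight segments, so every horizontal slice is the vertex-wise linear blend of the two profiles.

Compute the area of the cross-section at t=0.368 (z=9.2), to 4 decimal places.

Cross-section at t=0.368: each vertex is (1-t)·p0[i] + t·p1[i].
  v1: (1-0.368)·(3.18,2.14) + 0.368·(4.24,1.29) = (3.5701,1.8272)
  v2: (1-0.368)·(2.19,2.63) + 0.368·(3.66,2.58) = (2.7310,2.6116)
  v3: (1-0.368)·(-2.51,3.33) + 0.368·(-3.35,3.84) = (-2.8191,3.5177)
  v4: (1-0.368)·(-2.58,0.92) + 0.368·(-3.56,0.2) = (-2.9406,0.6550)
  v5: (1-0.368)·(-2.16,-2.13) + 0.368·(-2.83,-4.5) = (-2.4066,-3.0022)
  v6: (1-0.368)·(-1.19,-4.09) + 0.368·(-1.18,-6.97) = (-1.1863,-5.1498)
  v7: (1-0.368)·(2.86,-3.84) + 0.368·(4.76,-6.96) = (3.5592,-4.9882)
Shoelace sum Σ(x_i·y_{i+1} − x_{i+1}·y_i):
  i=1: 3.5701·2.6116 − 2.7310·1.8272 = +4.3336 (running +4.3336)
  i=2: 2.7310·3.5177 − -2.8191·2.6116 = +16.9691 (running +21.3027)
  i=3: -2.8191·0.6550 − -2.9406·3.5177 = +8.4976 (running +29.8003)
  i=4: -2.9406·-3.0022 − -2.4066·0.6550 = +10.4047 (running +40.2049)
  i=5: -2.4066·-5.1498 − -1.1863·-3.0022 = +8.8319 (running +49.0368)
  i=6: -1.1863·-4.9882 − 3.5592·-5.1498 = +24.2469 (running +73.2837)
  i=7: 3.5592·1.8272 − 3.5701·-4.9882 = +24.3115 (running +97.5952)
Area = |Σ|/2 = |97.5952|/2 = 48.7976

Area at t=0.368: 48.7976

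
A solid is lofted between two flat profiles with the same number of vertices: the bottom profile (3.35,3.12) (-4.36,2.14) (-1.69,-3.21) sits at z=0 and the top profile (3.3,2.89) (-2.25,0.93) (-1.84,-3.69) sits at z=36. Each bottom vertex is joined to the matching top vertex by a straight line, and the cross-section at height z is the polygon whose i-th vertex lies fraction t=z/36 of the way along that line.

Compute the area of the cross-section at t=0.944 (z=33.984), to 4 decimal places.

Cross-section at t=0.944: each vertex is (1-t)·p0[i] + t·p1[i].
  v1: (1-0.944)·(3.35,3.12) + 0.944·(3.3,2.89) = (3.3028,2.9029)
  v2: (1-0.944)·(-4.36,2.14) + 0.944·(-2.25,0.93) = (-2.3682,0.9978)
  v3: (1-0.944)·(-1.69,-3.21) + 0.944·(-1.84,-3.69) = (-1.8316,-3.6631)
Shoelace sum Σ(x_i·y_{i+1} − x_{i+1}·y_i):
  i=1: 3.3028·0.9978 − -2.3682·2.9029 = +10.1699 (running +10.1699)
  i=2: -2.3682·-3.6631 − -1.8316·0.9978 = +10.5024 (running +20.6722)
  i=3: -1.8316·2.9029 − 3.3028·-3.6631 = +6.7816 (running +27.4539)
Area = |Σ|/2 = |27.4539|/2 = 13.7269

Area at t=0.944: 13.7269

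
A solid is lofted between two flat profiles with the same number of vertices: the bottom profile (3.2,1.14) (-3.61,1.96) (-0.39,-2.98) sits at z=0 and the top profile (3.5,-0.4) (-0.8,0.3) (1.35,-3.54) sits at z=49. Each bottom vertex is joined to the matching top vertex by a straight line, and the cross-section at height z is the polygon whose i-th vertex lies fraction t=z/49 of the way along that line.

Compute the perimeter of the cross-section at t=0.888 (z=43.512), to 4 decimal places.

Perimeter at t=0.888: 13.1914

Cross-section at t=0.888: each vertex is (1-t)·p0[i] + t·p1[i].
  v1: (1-0.888)·(3.2,1.14) + 0.888·(3.5,-0.4) = (3.4664,-0.2275)
  v2: (1-0.888)·(-3.61,1.96) + 0.888·(-0.8,0.3) = (-1.1147,0.4859)
  v3: (1-0.888)·(-0.39,-2.98) + 0.888·(1.35,-3.54) = (1.1551,-3.4773)
Perimeter = Σ |v_{i+1} − v_i|:
  edge 1→2: √(-4.5811² + 0.7134²) = 4.6363 (running 4.6363)
  edge 2→3: √(2.2698² + -3.9632²) = 4.5672 (running 9.2035)
  edge 3→1: √(2.3113² + 3.2498²) = 3.9879 (running 13.1914)
Perimeter = 13.1914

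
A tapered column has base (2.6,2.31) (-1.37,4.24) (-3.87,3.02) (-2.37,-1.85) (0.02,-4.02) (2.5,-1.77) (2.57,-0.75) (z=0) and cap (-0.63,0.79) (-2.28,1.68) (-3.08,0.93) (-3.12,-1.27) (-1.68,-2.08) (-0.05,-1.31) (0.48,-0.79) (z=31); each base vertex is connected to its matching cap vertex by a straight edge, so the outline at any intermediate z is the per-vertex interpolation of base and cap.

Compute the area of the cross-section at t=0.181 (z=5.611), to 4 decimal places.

Area at t=0.181: 29.3366

Cross-section at t=0.181: each vertex is (1-t)·p0[i] + t·p1[i].
  v1: (1-0.181)·(2.6,2.31) + 0.181·(-0.63,0.79) = (2.0154,2.0349)
  v2: (1-0.181)·(-1.37,4.24) + 0.181·(-2.28,1.68) = (-1.5347,3.7766)
  v3: (1-0.181)·(-3.87,3.02) + 0.181·(-3.08,0.93) = (-3.7270,2.6417)
  v4: (1-0.181)·(-2.37,-1.85) + 0.181·(-3.12,-1.27) = (-2.5057,-1.7450)
  v5: (1-0.181)·(0.02,-4.02) + 0.181·(-1.68,-2.08) = (-0.2877,-3.6689)
  v6: (1-0.181)·(2.5,-1.77) + 0.181·(-0.05,-1.31) = (2.0385,-1.6867)
  v7: (1-0.181)·(2.57,-0.75) + 0.181·(0.48,-0.79) = (2.1917,-0.7572)
Shoelace sum Σ(x_i·y_{i+1} − x_{i+1}·y_i):
  i=1: 2.0154·3.7766 − -1.5347·2.0349 = +10.7343 (running +10.7343)
  i=2: -1.5347·2.6417 − -3.7270·3.7766 = +10.0213 (running +20.7556)
  i=3: -3.7270·-1.7450 − -2.5057·2.6417 = +13.1232 (running +33.8788)
  i=4: -2.5057·-3.6689 − -0.2877·-1.7450 = +8.6912 (running +42.5700)
  i=5: -0.2877·-1.6867 − 2.0385·-3.6689 = +7.9641 (running +50.5340)
  i=6: 2.0385·-0.7572 − 2.1917·-1.6867 = +2.1532 (running +52.6873)
  i=7: 2.1917·2.0349 − 2.0154·-0.7572 = +5.9860 (running +58.6733)
Area = |Σ|/2 = |58.6733|/2 = 29.3366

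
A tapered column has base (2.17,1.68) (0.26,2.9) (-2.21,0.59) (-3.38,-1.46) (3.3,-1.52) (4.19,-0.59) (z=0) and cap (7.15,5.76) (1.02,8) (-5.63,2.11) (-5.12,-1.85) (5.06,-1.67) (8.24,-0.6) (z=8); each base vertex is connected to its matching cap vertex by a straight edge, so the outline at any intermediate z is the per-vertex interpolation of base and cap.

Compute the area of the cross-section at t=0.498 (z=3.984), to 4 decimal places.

Cross-section at t=0.498: each vertex is (1-t)·p0[i] + t·p1[i].
  v1: (1-0.498)·(2.17,1.68) + 0.498·(7.15,5.76) = (4.6500,3.7118)
  v2: (1-0.498)·(0.26,2.9) + 0.498·(1.02,8) = (0.6385,5.4398)
  v3: (1-0.498)·(-2.21,0.59) + 0.498·(-5.63,2.11) = (-3.9132,1.3470)
  v4: (1-0.498)·(-3.38,-1.46) + 0.498·(-5.12,-1.85) = (-4.2465,-1.6542)
  v5: (1-0.498)·(3.3,-1.52) + 0.498·(5.06,-1.67) = (4.1765,-1.5947)
  v6: (1-0.498)·(4.19,-0.59) + 0.498·(8.24,-0.6) = (6.2069,-0.5950)
Shoelace sum Σ(x_i·y_{i+1} − x_{i+1}·y_i):
  i=1: 4.6500·5.4398 − 0.6385·3.7118 = +22.9254 (running +22.9254)
  i=2: 0.6385·1.3470 − -3.9132·5.4398 = +22.1468 (running +45.0722)
  i=3: -3.9132·-1.6542 − -4.2465·1.3470 = +12.1931 (running +57.2653)
  i=4: -4.2465·-1.5947 − 4.1765·-1.6542 = +13.6807 (running +70.9460)
  i=5: 4.1765·-0.5950 − 6.2069·-1.5947 = +7.4132 (running +78.3593)
  i=6: 6.2069·3.7118 − 4.6500·-0.5950 = +25.8057 (running +104.1650)
Area = |Σ|/2 = |104.1650|/2 = 52.0825

Area at t=0.498: 52.0825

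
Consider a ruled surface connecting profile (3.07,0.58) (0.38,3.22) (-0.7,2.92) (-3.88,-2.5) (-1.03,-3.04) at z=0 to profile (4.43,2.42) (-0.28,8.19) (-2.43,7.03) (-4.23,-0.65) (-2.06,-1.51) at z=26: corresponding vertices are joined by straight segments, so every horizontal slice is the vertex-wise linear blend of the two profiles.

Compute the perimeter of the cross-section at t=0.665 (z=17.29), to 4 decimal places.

Perimeter at t=0.665: 24.8547

Cross-section at t=0.665: each vertex is (1-t)·p0[i] + t·p1[i].
  v1: (1-0.665)·(3.07,0.58) + 0.665·(4.43,2.42) = (3.9744,1.8036)
  v2: (1-0.665)·(0.38,3.22) + 0.665·(-0.28,8.19) = (-0.0589,6.5251)
  v3: (1-0.665)·(-0.7,2.92) + 0.665·(-2.43,7.03) = (-1.8505,5.6532)
  v4: (1-0.665)·(-3.88,-2.5) + 0.665·(-4.23,-0.65) = (-4.1128,-1.2697)
  v5: (1-0.665)·(-1.03,-3.04) + 0.665·(-2.06,-1.51) = (-1.7149,-2.0225)
Perimeter = Σ |v_{i+1} − v_i|:
  edge 1→2: √(-4.0333² + 4.7215²) = 6.2096 (running 6.2096)
  edge 2→3: √(-1.7916² + -0.8719²) = 1.9925 (running 8.2021)
  edge 3→4: √(-2.2623² + -6.9229²) = 7.2832 (running 15.4853)
  edge 4→5: √(2.3978² + -0.7528²) = 2.5132 (running 17.9985)
  edge 5→1: √(5.6893² + 3.8261²) = 6.8562 (running 24.8547)
Perimeter = 24.8547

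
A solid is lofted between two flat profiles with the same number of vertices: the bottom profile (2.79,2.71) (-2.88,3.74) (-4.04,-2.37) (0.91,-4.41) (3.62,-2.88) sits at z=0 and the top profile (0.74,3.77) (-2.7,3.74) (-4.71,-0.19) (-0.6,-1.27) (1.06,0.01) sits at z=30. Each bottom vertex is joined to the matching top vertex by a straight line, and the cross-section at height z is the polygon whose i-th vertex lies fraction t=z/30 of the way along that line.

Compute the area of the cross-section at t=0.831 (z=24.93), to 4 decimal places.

Area at t=0.831: 24.7008

Cross-section at t=0.831: each vertex is (1-t)·p0[i] + t·p1[i].
  v1: (1-0.831)·(2.79,2.71) + 0.831·(0.74,3.77) = (1.0865,3.5909)
  v2: (1-0.831)·(-2.88,3.74) + 0.831·(-2.7,3.74) = (-2.7304,3.7400)
  v3: (1-0.831)·(-4.04,-2.37) + 0.831·(-4.71,-0.19) = (-4.5968,-0.5584)
  v4: (1-0.831)·(0.91,-4.41) + 0.831·(-0.6,-1.27) = (-0.3448,-1.8007)
  v5: (1-0.831)·(3.62,-2.88) + 0.831·(1.06,0.01) = (1.4926,-0.4784)
Shoelace sum Σ(x_i·y_{i+1} − x_{i+1}·y_i):
  i=1: 1.0865·3.7400 − -2.7304·3.5909 = +13.8679 (running +13.8679)
  i=2: -2.7304·-0.5584 − -4.5968·3.7400 = +18.7166 (running +32.5845)
  i=3: -4.5968·-1.8007 − -0.3448·-0.5584 = +8.0847 (running +40.6692)
  i=4: -0.3448·-0.4784 − 1.4926·-1.8007 = +2.8527 (running +43.5219)
  i=5: 1.4926·3.5909 − 1.0865·-0.4784 = +5.8796 (running +49.4015)
Area = |Σ|/2 = |49.4015|/2 = 24.7008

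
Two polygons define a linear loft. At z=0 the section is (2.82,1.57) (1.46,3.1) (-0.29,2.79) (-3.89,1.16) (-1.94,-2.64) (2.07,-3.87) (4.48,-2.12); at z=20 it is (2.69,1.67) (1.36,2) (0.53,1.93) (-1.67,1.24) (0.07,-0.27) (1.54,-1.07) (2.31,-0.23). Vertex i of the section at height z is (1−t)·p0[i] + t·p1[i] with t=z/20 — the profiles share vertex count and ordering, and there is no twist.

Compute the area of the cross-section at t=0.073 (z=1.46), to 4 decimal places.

Area at t=0.073: 33.9125

Cross-section at t=0.073: each vertex is (1-t)·p0[i] + t·p1[i].
  v1: (1-0.073)·(2.82,1.57) + 0.073·(2.69,1.67) = (2.8105,1.5773)
  v2: (1-0.073)·(1.46,3.1) + 0.073·(1.36,2) = (1.4527,3.0197)
  v3: (1-0.073)·(-0.29,2.79) + 0.073·(0.53,1.93) = (-0.2301,2.7272)
  v4: (1-0.073)·(-3.89,1.16) + 0.073·(-1.67,1.24) = (-3.7279,1.1658)
  v5: (1-0.073)·(-1.94,-2.64) + 0.073·(0.07,-0.27) = (-1.7933,-2.4670)
  v6: (1-0.073)·(2.07,-3.87) + 0.073·(1.54,-1.07) = (2.0313,-3.6656)
  v7: (1-0.073)·(4.48,-2.12) + 0.073·(2.31,-0.23) = (4.3216,-1.9820)
Shoelace sum Σ(x_i·y_{i+1} − x_{i+1}·y_i):
  i=1: 2.8105·3.0197 − 1.4527·1.5773 = +6.1956 (running +6.1956)
  i=2: 1.4527·2.7272 − -0.2301·3.0197 = +4.6568 (running +10.8523)
  i=3: -0.2301·1.1658 − -3.7279·2.7272 = +9.8986 (running +20.7509)
  i=4: -3.7279·-2.4670 − -1.7933·1.1658 = +11.2875 (running +32.0384)
  i=5: -1.7933·-3.6656 − 2.0313·-2.4670 = +11.5846 (running +43.6230)
  i=6: 2.0313·-1.9820 − 4.3216·-3.6656 = +11.8151 (running +55.4381)
  i=7: 4.3216·1.5773 − 2.8105·-1.9820 = +12.3870 (running +67.8251)
Area = |Σ|/2 = |67.8251|/2 = 33.9125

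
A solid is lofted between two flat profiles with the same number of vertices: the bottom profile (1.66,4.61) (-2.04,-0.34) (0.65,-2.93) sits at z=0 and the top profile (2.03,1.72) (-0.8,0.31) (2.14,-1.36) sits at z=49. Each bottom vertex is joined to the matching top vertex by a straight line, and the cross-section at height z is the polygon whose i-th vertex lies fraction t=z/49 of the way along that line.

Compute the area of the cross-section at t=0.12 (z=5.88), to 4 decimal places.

Cross-section at t=0.12: each vertex is (1-t)·p0[i] + t·p1[i].
  v1: (1-0.12)·(1.66,4.61) + 0.12·(2.03,1.72) = (1.7044,4.2632)
  v2: (1-0.12)·(-2.04,-0.34) + 0.12·(-0.8,0.31) = (-1.8912,-0.2620)
  v3: (1-0.12)·(0.65,-2.93) + 0.12·(2.14,-1.36) = (0.8288,-2.7416)
Shoelace sum Σ(x_i·y_{i+1} − x_{i+1}·y_i):
  i=1: 1.7044·-0.2620 − -1.8912·4.2632 = +7.6160 (running +7.6160)
  i=2: -1.8912·-2.7416 − 0.8288·-0.2620 = +5.4021 (running +13.0181)
  i=3: 0.8288·4.2632 − 1.7044·-2.7416 = +8.2061 (running +21.2242)
Area = |Σ|/2 = |21.2242|/2 = 10.6121

Area at t=0.12: 10.6121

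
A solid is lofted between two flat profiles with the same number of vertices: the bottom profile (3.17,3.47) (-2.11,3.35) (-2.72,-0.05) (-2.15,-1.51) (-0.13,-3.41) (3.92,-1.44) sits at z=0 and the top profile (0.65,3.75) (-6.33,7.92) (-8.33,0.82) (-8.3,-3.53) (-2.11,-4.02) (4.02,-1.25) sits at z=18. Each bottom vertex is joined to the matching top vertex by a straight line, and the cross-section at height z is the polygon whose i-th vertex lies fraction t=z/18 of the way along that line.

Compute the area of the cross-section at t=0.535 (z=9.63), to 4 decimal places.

Cross-section at t=0.535: each vertex is (1-t)·p0[i] + t·p1[i].
  v1: (1-0.535)·(3.17,3.47) + 0.535·(0.65,3.75) = (1.8218,3.6198)
  v2: (1-0.535)·(-2.11,3.35) + 0.535·(-6.33,7.92) = (-4.3677,5.7950)
  v3: (1-0.535)·(-2.72,-0.05) + 0.535·(-8.33,0.82) = (-5.7214,0.4154)
  v4: (1-0.535)·(-2.15,-1.51) + 0.535·(-8.3,-3.53) = (-5.4403,-2.5907)
  v5: (1-0.535)·(-0.13,-3.41) + 0.535·(-2.11,-4.02) = (-1.1893,-3.7363)
  v6: (1-0.535)·(3.92,-1.44) + 0.535·(4.02,-1.25) = (3.9735,-1.3384)
Shoelace sum Σ(x_i·y_{i+1} − x_{i+1}·y_i):
  i=1: 1.8218·5.7950 − -4.3677·3.6198 = +26.3674 (running +26.3674)
  i=2: -4.3677·0.4154 − -5.7214·5.7950 = +31.3404 (running +57.7078)
  i=3: -5.7214·-2.5907 − -5.4403·0.4154 = +17.0825 (running +74.7903)
  i=4: -5.4403·-3.7363 − -1.1893·-2.5907 = +17.2456 (running +92.0358)
  i=5: -1.1893·-1.3384 − 3.9735·-3.7363 = +16.4381 (running +108.4739)
  i=6: 3.9735·3.6198 − 1.8218·-1.3384 = +16.8215 (running +125.2954)
Area = |Σ|/2 = |125.2954|/2 = 62.6477

Area at t=0.535: 62.6477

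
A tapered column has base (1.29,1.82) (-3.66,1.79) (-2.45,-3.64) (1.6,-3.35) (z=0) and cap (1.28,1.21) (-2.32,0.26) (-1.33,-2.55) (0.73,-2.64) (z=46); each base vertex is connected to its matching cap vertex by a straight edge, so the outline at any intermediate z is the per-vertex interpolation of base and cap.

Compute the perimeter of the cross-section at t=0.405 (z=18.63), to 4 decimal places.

Cross-section at t=0.405: each vertex is (1-t)·p0[i] + t·p1[i].
  v1: (1-0.405)·(1.29,1.82) + 0.405·(1.28,1.21) = (1.2860,1.5730)
  v2: (1-0.405)·(-3.66,1.79) + 0.405·(-2.32,0.26) = (-3.1173,1.1704)
  v3: (1-0.405)·(-2.45,-3.64) + 0.405·(-1.33,-2.55) = (-1.9964,-3.1986)
  v4: (1-0.405)·(1.6,-3.35) + 0.405·(0.73,-2.64) = (1.2476,-3.0625)
Perimeter = Σ |v_{i+1} − v_i|:
  edge 1→2: √(-4.4032² + -0.4026²) = 4.4216 (running 4.4216)
  edge 2→3: √(1.1209² + -4.3689²) = 4.5104 (running 8.9320)
  edge 3→4: √(3.2441² + 0.1361²) = 3.2469 (running 12.1789)
  edge 4→1: √(0.0383² + 4.6354²) = 4.6356 (running 16.8145)
Perimeter = 16.8145

Perimeter at t=0.405: 16.8145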